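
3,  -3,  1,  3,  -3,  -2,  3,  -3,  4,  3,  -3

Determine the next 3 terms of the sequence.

Reading positions in blocks of 3 reveals the pattern AAB — 2 tracks woven together.
Track A: 3, -3, 3, -3, 3, -3, 3, -3. Alternating ±3.
Track B: 1, -2, 4. Geometric, ×-2 each step.
Position 12 falls in track B as its term 4, giving -8.
Position 13 → track A, term 9 = 3.
The 14th slot belongs to track A; its 10th term is -3.

-8, 3, -3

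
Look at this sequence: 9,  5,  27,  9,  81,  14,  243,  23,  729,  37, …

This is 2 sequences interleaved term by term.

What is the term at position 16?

Taking every 2nd term gives 2 separate tracks.
Stream A is 9, 27, 81, 243, 729, which is successive powers of 3.
Stream B is 5, 9, 14, 23, 37, which is each term equals the sum of the previous two.
Term 16 comes from stream B (its 8th entry): 157.

157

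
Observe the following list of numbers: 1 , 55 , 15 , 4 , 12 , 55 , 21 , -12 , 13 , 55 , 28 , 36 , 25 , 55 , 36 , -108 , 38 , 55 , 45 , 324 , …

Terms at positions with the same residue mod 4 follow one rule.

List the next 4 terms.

63, 55, 55, -972

Read the sequence 4 terms at a time; column i is its own pattern.
Subsequence A = 1, 12, 13, 25, 38: Fibonacci-style (each term is the sum of the two before it).
Subsequence B = 55, 55, 55, 55, 55: always 55.
Subsequence C = 15, 21, 28, 36, 45: triangular numbers n(n+1)/2 for n = 5, 6, ….
Subsequence D = 4, -12, 36, -108, 324: a geometric progression (common ratio -3).
Term 21 comes from subsequence A (its 6th entry): 63.
Position 22 falls in subsequence B as its term 6, giving 55.
Position 23 → subsequence C, term 6 = 55.
Position 24 falls in subsequence D as its term 6, giving -972.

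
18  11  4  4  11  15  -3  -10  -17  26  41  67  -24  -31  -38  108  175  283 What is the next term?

Reading positions in blocks of 6 reveals the pattern AAABBB — 2 tracks woven together.
Subsequence A: 18, 11, 4, -3, -10, -17, -24, -31, -38 (subtracting 7 each time).
Subsequence B: 4, 11, 15, 26, 41, 67, 108, 175, 283 (each term equals the sum of the previous two).
The 19th slot belongs to subsequence A; its 10th term is -45.

-45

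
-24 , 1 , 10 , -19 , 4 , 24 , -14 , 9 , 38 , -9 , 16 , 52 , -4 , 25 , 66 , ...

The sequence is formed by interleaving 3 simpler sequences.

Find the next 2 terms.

The terms cycle through 3 interleaved subsequences.
Track A: -24, -19, -14, -9, -4 (arithmetic with common difference +5).
Track B: 1, 4, 9, 16, 25 (the squares 1², 2², 3², …).
Track C: 10, 24, 38, 52, 66 (arithmetic with common difference +14).
The 16th slot belongs to track A; its 6th term is 1.
The 17th slot belongs to track B; its 6th term is 36.

1, 36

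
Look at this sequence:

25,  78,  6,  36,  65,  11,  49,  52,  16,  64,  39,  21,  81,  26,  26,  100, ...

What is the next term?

The terms cycle through 3 interleaved subsequences.
Stream A: 25, 36, 49, 64, 81, 100 — the squares 5², 6², 7², ….
Stream B: 78, 65, 52, 39, 26 — arithmetic, step −13.
Stream C: 6, 11, 16, 21, 26 — linear: a_n = 1 + 5·n.
Term 17 comes from stream B (its 6th entry): 13.

13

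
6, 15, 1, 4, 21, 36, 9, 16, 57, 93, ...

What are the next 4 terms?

25, 36, 150, 243

Reading positions in blocks of 4 reveals the pattern AABB — 2 tracks woven together.
Track A = 6, 15, 21, 36, 57, 93: each term equals the sum of the previous two.
Track B = 1, 4, 9, 16: the squares 1², 2², 3², ….
Position 11 falls in track B as its term 5, giving 25.
Position 12 → track B, term 6 = 36.
Position 13 falls in track A as its term 7, giving 150.
Position 14 falls in track A as its term 8, giving 243.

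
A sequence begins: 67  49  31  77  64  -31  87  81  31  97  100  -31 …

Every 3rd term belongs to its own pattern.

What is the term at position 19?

Split by position mod 3 into 3 tracks.
Track A is 67, 77, 87, 97, which is linear: a_n = 57 + 10·n.
Track B is 49, 64, 81, 100, which is perfect squares starting at 7².
Track C is 31, -31, 31, -31, which is the oscillation 31·(−1)^(n+1).
Position 19 falls in track A as its term 7, giving 127.

127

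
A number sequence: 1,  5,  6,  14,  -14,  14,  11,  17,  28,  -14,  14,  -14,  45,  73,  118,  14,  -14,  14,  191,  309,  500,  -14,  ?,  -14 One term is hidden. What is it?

The slot pattern repeats as AAABBB (period 6), so there are 2 interleaved tracks.
Subsequence A: 1, 5, 6, 11, 17, 28, 45, 73, 118, 191, 309, 500. Fibonacci-style (each term is the sum of the two before it).
Subsequence B: 14, -14, 14, -14, 14, -14, 14, -14, 14, -14, ?, -14. The oscillation 14·(−1)^(n+1).
Subsequence B's pattern makes the blank 14.

14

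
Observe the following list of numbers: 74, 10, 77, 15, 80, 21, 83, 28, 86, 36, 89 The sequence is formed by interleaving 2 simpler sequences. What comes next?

45

Split by position mod 2 into 2 tracks.
Track A: 74, 77, 80, 83, 86, 89 — linear: a_n = 71 + 3·n.
Track B: 10, 15, 21, 28, 36 — the triangular numbers T_4, T_5, ….
The 12th slot belongs to track B; its 6th term is 45.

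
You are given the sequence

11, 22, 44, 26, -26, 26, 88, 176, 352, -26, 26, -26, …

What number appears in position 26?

90112

Reading positions in blocks of 6 reveals the pattern AAABBB — 2 tracks woven together.
Subsequence A is 11, 22, 44, 88, 176, 352, which is geometric, ×2 each step.
Subsequence B is 26, -26, 26, -26, 26, -26, which is oscillating between 26 and -26.
Term 26 comes from subsequence A (its 14th entry): 90112.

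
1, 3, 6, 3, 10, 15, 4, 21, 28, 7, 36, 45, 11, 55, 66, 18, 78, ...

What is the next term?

91

Reading positions in blocks of 3 reveals the pattern ABB — 2 tracks woven together.
Track A = 1, 3, 4, 7, 11, 18: each term equals the sum of the previous two.
Track B = 3, 6, 10, 15, 21, 28, 36, 45, 55, 66, 78: triangular numbers n(n+1)/2 for n = 2, 3, ….
The 18th slot belongs to track B; its 12th term is 91.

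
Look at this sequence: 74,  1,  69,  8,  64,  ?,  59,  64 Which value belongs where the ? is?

Odd-indexed and even-indexed terms follow separate rules.
Track A: 74, 69, 64, 59. Subtracting 5 each time.
Track B: 1, 8, ?, 64. Perfect cubes starting at 1³.
The gap is track B's term 3; the rule gives 27.

27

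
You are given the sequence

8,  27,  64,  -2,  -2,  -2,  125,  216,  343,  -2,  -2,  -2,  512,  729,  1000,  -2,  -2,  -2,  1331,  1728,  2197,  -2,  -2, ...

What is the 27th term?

4096

Positions follow the repeating pattern AAABBB; grouping by letter gives 2 tracks.
Stream A = 8, 27, 64, 125, 216, 343, 512, 729, 1000, 1331, 1728, 2197: the cubes 2³, 3³, 4³, ….
Stream B = -2, -2, -2, -2, -2, -2, -2, -2, -2, -2, -2: the constant sequence -2.
Position 27 → stream A, term 15 = 4096.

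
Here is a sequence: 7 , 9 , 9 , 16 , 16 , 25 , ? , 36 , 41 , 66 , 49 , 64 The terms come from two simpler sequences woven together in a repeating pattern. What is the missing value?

Reading positions in blocks of 4 reveals the pattern AABB — 2 tracks woven together.
Stream A: 7, 9, 16, 25, 41, 66 (Fibonacci-style (each term is the sum of the two before it)).
Stream B: 9, 16, ?, 36, 49, 64 (perfect squares starting at 3²).
Stream B's pattern makes the blank 25.

25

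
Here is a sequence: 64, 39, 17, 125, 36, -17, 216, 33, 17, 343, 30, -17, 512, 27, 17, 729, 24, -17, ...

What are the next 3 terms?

Read the sequence 3 terms at a time; column i is its own pattern.
Track A is 64, 125, 216, 343, 512, 729, which is consecutive cubes n³ from n = 4.
Track B is 39, 36, 33, 30, 27, 24, which is arithmetic with common difference −3.
Track C is 17, -17, 17, -17, 17, -17, which is the oscillation 17·(−1)^(n+1).
The 19th slot belongs to track A; its 7th term is 1000.
The 20th slot belongs to track B; its 7th term is 21.
Position 21 falls in track C as its term 7, giving 17.

1000, 21, 17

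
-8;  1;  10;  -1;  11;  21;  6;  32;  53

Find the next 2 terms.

13, 85

Positions follow the repeating pattern ABB; grouping by letter gives 2 tracks.
Subsequence A: -8, -1, 6 (arithmetic, step +7).
Subsequence B: 1, 10, 11, 21, 32, 53 (Fibonacci-style (each term is the sum of the two before it)).
Term 10 comes from subsequence A (its 4th entry): 13.
The 11th slot belongs to subsequence B; its 7th term is 85.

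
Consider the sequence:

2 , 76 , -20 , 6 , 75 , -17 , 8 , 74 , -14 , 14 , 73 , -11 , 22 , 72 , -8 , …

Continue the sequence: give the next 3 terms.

Taking every 3rd term gives 3 separate tracks.
Track A: 2, 6, 8, 14, 22 — a Fibonacci-like recurrence a_n = a_{n-1} + a_{n-2}.
Track B: 76, 75, 74, 73, 72 — linear: a_n = 77 − n.
Track C: -20, -17, -14, -11, -8 — arithmetic, step +3.
Position 16 falls in track A as its term 6, giving 36.
The 17th slot belongs to track B; its 6th term is 71.
Term 18 comes from track C (its 6th entry): -5.

36, 71, -5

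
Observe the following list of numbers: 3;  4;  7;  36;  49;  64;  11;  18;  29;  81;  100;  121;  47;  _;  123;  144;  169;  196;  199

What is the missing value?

The slot pattern repeats as AAABBB (period 6), so there are 2 interleaved tracks.
Track A = 3, 4, 7, 11, 18, 29, 47, ?, 123, 199: a Fibonacci-like recurrence a_n = a_{n-1} + a_{n-2}.
Track B = 36, 49, 64, 81, 100, 121, 144, 169, 196: the squares 6², 7², 8², ….
Track A's pattern makes the blank 76.

76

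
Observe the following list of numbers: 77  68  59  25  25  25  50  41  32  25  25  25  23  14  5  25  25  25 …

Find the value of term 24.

25

The slot pattern repeats as AAABBB (period 6), so there are 2 interleaved tracks.
Stream A: 77, 68, 59, 50, 41, 32, 23, 14, 5. Arithmetic with common difference −9.
Stream B: 25, 25, 25, 25, 25, 25, 25, 25, 25. Always 25.
Term 24 comes from stream B (its 12th entry): 25.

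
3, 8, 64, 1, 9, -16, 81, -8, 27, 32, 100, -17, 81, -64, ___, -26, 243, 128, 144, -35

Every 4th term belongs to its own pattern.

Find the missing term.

Read the sequence 4 terms at a time; column i is its own pattern.
Subsequence A: 3, 9, 27, 81, 243 — powers 3^1, 3^2, 3^3, ….
Subsequence B: 8, -16, 32, -64, 128 — geometric with ratio -2.
Subsequence C: 64, 81, 100, ?, 144 — consecutive squares n² from n = 8.
Subsequence D: 1, -8, -17, -26, -35 — arithmetic, step −9.
So the missing entry in subsequence C is 121.

121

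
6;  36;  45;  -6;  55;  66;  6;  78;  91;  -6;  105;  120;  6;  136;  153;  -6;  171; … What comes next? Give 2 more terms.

190, 6

Reading positions in blocks of 3 reveals the pattern ABB — 2 tracks woven together.
Track A: 6, -6, 6, -6, 6, -6 — the oscillation 6·(−1)^(n+1).
Track B: 36, 45, 55, 66, 78, 91, 105, 120, 136, 153, 171 — triangular numbers n(n+1)/2 for n = 8, 9, ….
The 18th slot belongs to track B; its 12th term is 190.
Position 19 falls in track A as its term 7, giving 6.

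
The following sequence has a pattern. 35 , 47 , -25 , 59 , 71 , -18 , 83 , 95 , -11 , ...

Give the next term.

107

Positions follow the repeating pattern AAB; grouping by letter gives 2 tracks.
Track A: 35, 47, 59, 71, 83, 95 (arithmetic with common difference +12).
Track B: -25, -18, -11 (linear: a_n = -32 + 7·n).
The 10th slot belongs to track A; its 7th term is 107.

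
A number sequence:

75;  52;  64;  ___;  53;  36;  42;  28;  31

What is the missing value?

44

Positions 1, 3, 5, … form one subsequence and positions 2, 4, 6, … form another.
Track A = 75, 64, 53, 42, 31: arithmetic with common difference −11.
Track B = 52, ?, 36, 28: arithmetic, step −8.
Track B's pattern makes the blank 44.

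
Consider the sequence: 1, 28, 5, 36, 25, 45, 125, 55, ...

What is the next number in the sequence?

Odd-indexed and even-indexed terms follow separate rules.
Track A: 1, 5, 25, 125. Multiplying by 5 each time.
Track B: 28, 36, 45, 55. The triangular numbers T_7, T_8, ….
Position 9 falls in track A as its term 5, giving 625.

625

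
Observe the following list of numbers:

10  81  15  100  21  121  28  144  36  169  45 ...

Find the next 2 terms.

Positions 1, 3, 5, … form one subsequence and positions 2, 4, 6, … form another.
Subsequence A: 10, 15, 21, 28, 36, 45 (triangular numbers starting at T_4).
Subsequence B: 81, 100, 121, 144, 169 (consecutive squares n² from n = 9).
Position 12 → subsequence B, term 6 = 196.
Position 13 falls in subsequence A as its term 7, giving 55.

196, 55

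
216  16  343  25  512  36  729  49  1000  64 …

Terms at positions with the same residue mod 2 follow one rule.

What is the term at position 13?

1728

Positions 1, 3, 5, … form one subsequence and positions 2, 4, 6, … form another.
Stream A: 216, 343, 512, 729, 1000 (consecutive cubes n³ from n = 6).
Stream B: 16, 25, 36, 49, 64 (perfect squares starting at 4²).
The 13th slot belongs to stream A; its 7th term is 1728.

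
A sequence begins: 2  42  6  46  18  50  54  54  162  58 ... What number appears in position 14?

Split by position mod 2 into 2 tracks.
Track A: 2, 6, 18, 54, 162 (a geometric progression (common ratio 3)).
Track B: 42, 46, 50, 54, 58 (linear: a_n = 38 + 4·n).
Position 14 → track B, term 7 = 66.

66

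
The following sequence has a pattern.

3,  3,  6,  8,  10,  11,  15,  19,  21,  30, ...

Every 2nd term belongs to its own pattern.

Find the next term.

Positions 1, 3, 5, … form one subsequence and positions 2, 4, 6, … form another.
Stream A is 3, 6, 10, 15, 21, which is triangular numbers starting at T_2.
Stream B is 3, 8, 11, 19, 30, which is a Fibonacci-like recurrence a_n = a_{n-1} + a_{n-2}.
Position 11 → stream A, term 6 = 28.

28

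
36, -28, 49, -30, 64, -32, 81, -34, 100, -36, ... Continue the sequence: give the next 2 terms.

121, -38

Positions 1, 3, 5, … form one subsequence and positions 2, 4, 6, … form another.
Stream A: 36, 49, 64, 81, 100. Perfect squares starting at 6².
Stream B: -28, -30, -32, -34, -36. Arithmetic with common difference −2.
Term 11 comes from stream A (its 6th entry): 121.
Position 12 falls in stream B as its term 6, giving -38.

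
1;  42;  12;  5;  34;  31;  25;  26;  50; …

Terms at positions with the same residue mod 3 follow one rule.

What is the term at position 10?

125

Taking every 3rd term gives 3 separate tracks.
Subsequence A: 1, 5, 25 — a geometric progression (common ratio 5).
Subsequence B: 42, 34, 26 — arithmetic, step −8.
Subsequence C: 12, 31, 50 — arithmetic, step +19.
Position 10 → subsequence A, term 4 = 125.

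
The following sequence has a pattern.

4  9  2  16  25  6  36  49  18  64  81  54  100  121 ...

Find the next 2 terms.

162, 144

Positions follow the repeating pattern AAB; grouping by letter gives 2 tracks.
Stream A: 4, 9, 16, 25, 36, 49, 64, 81, 100, 121 — perfect squares starting at 2².
Stream B: 2, 6, 18, 54 — multiplying by 3 each time.
Term 15 comes from stream B (its 5th entry): 162.
Term 16 comes from stream A (its 11th entry): 144.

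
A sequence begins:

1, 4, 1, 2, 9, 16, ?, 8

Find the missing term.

Positions follow the repeating pattern AABB; grouping by letter gives 2 tracks.
Track A is 1, 4, 9, 16, which is consecutive squares n² from n = 1.
Track B is 1, 2, ?, 8, which is successive powers of 2.
The gap is track B's term 3; the rule gives 4.

4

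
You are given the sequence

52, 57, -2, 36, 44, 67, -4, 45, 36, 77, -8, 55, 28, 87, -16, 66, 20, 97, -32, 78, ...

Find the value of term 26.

117

The terms cycle through 4 interleaved subsequences.
Subsequence A: 52, 44, 36, 28, 20 — subtracting 8 each time.
Subsequence B: 57, 67, 77, 87, 97 — linear: a_n = 47 + 10·n.
Subsequence C: -2, -4, -8, -16, -32 — multiplying by 2 each time.
Subsequence D: 36, 45, 55, 66, 78 — triangular numbers n(n+1)/2 for n = 8, 9, ….
Position 26 falls in subsequence B as its term 7, giving 117.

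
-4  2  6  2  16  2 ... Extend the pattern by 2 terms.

26, 2

Split by position mod 2 into 2 tracks.
Stream A: -4, 6, 16. Linear: a_n = -14 + 10·n.
Stream B: 2, 2, 2. Constant 2.
Position 7 → stream A, term 4 = 26.
Term 8 comes from stream B (its 4th entry): 2.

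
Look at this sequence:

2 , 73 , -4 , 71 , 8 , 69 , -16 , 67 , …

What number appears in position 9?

The terms cycle through 2 interleaved subsequences.
Subsequence A: 2, -4, 8, -16. A geometric progression (common ratio -2).
Subsequence B: 73, 71, 69, 67. Subtracting 2 each time.
Position 9 falls in subsequence A as its term 5, giving 32.

32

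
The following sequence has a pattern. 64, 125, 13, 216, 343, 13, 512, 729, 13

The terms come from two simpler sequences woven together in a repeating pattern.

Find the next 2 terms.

Positions follow the repeating pattern AAB; grouping by letter gives 2 tracks.
Track A is 64, 125, 216, 343, 512, 729, which is the cubes 4³, 5³, 6³, ….
Track B is 13, 13, 13, which is always 13.
Position 10 falls in track A as its term 7, giving 1000.
Term 11 comes from track A (its 8th entry): 1331.

1000, 1331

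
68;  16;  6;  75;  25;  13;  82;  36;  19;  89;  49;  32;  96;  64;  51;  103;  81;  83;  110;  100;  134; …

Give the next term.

Split by position mod 3: positions 1, 4, 7, … form one track, and each other residue class forms its own.
Track A: 68, 75, 82, 89, 96, 103, 110. Linear: a_n = 61 + 7·n.
Track B: 16, 25, 36, 49, 64, 81, 100. The squares 4², 5², 6², ….
Track C: 6, 13, 19, 32, 51, 83, 134. Fibonacci-style (each term is the sum of the two before it).
Position 22 falls in track A as its term 8, giving 117.

117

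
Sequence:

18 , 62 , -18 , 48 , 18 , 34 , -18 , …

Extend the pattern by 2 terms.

Taking every 2nd term gives 2 separate tracks.
Stream A is 18, -18, 18, -18, which is the oscillation 18·(−1)^(n+1).
Stream B is 62, 48, 34, which is arithmetic with common difference −14.
Position 8 → stream B, term 4 = 20.
Position 9 → stream A, term 5 = 18.

20, 18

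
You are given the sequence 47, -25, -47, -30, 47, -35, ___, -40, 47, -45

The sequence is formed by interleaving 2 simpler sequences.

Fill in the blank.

-47

Odd-indexed and even-indexed terms follow separate rules.
Track A: 47, -47, 47, ?, 47 — the oscillation 47·(−1)^(n+1).
Track B: -25, -30, -35, -40, -45 — arithmetic with common difference −5.
Track A's pattern makes the blank -47.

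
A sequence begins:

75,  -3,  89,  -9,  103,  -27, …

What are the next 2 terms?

Taking every 2nd term gives 2 separate tracks.
Subsequence A: 75, 89, 103. Arithmetic, step +14.
Subsequence B: -3, -9, -27. Multiplying by 3 each time.
The 7th slot belongs to subsequence A; its 4th term is 117.
Term 8 comes from subsequence B (its 4th entry): -81.

117, -81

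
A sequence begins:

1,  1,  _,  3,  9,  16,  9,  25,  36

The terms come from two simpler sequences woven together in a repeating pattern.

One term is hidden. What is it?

The slot pattern repeats as ABB (period 3), so there are 2 interleaved tracks.
Subsequence A: 1, 3, 9 (powers of 3).
Subsequence B: 1, ?, 9, 16, 25, 36 (perfect squares starting at 1²).
Filling subsequence B at index 2 by its rule yields 4.

4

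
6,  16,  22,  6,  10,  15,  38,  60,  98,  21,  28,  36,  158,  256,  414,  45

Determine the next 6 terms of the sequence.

Positions follow the repeating pattern AAABBB; grouping by letter gives 2 tracks.
Subsequence A: 6, 16, 22, 38, 60, 98, 158, 256, 414 (a Fibonacci-like recurrence a_n = a_{n-1} + a_{n-2}).
Subsequence B: 6, 10, 15, 21, 28, 36, 45 (triangular numbers starting at T_3).
Term 17 comes from subsequence B (its 8th entry): 55.
The 18th slot belongs to subsequence B; its 9th term is 66.
The 19th slot belongs to subsequence A; its 10th term is 670.
Position 20 falls in subsequence A as its term 11, giving 1084.
The 21st slot belongs to subsequence A; its 12th term is 1754.
Position 22 → subsequence B, term 10 = 78.

55, 66, 670, 1084, 1754, 78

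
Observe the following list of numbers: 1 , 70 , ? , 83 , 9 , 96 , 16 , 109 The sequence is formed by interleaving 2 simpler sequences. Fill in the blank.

4

Odd-indexed and even-indexed terms follow separate rules.
Track A: 1, ?, 9, 16 — perfect squares starting at 1².
Track B: 70, 83, 96, 109 — arithmetic, step +13.
Track A's pattern makes the blank 4.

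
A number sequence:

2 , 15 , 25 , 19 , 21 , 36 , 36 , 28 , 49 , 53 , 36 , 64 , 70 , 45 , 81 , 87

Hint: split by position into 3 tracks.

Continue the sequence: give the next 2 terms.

55, 100

The terms cycle through 3 interleaved subsequences.
Stream A is 2, 19, 36, 53, 70, 87, which is arithmetic, step +17.
Stream B is 15, 21, 28, 36, 45, which is triangular numbers starting at T_5.
Stream C is 25, 36, 49, 64, 81, which is the squares 5², 6², 7², ….
Position 17 falls in stream B as its term 6, giving 55.
Position 18 falls in stream C as its term 6, giving 100.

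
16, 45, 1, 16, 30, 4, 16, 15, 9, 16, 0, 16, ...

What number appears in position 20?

Taking every 3rd term gives 3 separate tracks.
Track A is 16, 16, 16, 16, which is constant 16.
Track B is 45, 30, 15, 0, which is linear: a_n = 60 − 15·n.
Track C is 1, 4, 9, 16, which is perfect squares starting at 1².
Term 20 comes from track B (its 7th entry): -45.

-45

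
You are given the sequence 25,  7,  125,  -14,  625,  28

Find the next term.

The terms cycle through 2 interleaved subsequences.
Subsequence A is 25, 125, 625, which is powers of 5.
Subsequence B is 7, -14, 28, which is a geometric progression (common ratio -2).
Position 7 → subsequence A, term 4 = 3125.

3125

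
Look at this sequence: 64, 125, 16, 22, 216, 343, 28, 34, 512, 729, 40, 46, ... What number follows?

1000

The slot pattern repeats as AABB (period 4), so there are 2 interleaved tracks.
Track A: 64, 125, 216, 343, 512, 729 (perfect cubes starting at 4³).
Track B: 16, 22, 28, 34, 40, 46 (arithmetic, step +6).
Position 13 falls in track A as its term 7, giving 1000.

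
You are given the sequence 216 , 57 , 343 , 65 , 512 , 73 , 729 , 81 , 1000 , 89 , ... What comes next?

1331

Odd-indexed and even-indexed terms follow separate rules.
Track A: 216, 343, 512, 729, 1000 — consecutive cubes n³ from n = 6.
Track B: 57, 65, 73, 81, 89 — arithmetic with common difference +8.
Position 11 falls in track A as its term 6, giving 1331.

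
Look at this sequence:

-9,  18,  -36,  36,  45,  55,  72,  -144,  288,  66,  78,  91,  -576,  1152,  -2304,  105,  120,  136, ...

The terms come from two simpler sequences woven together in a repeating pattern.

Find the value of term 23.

Reading positions in blocks of 6 reveals the pattern AAABBB — 2 tracks woven together.
Subsequence A: -9, 18, -36, 72, -144, 288, -576, 1152, -2304. Multiplying by -2 each time.
Subsequence B: 36, 45, 55, 66, 78, 91, 105, 120, 136. Triangular numbers n(n+1)/2 for n = 8, 9, ….
Term 23 comes from subsequence B (its 11th entry): 171.

171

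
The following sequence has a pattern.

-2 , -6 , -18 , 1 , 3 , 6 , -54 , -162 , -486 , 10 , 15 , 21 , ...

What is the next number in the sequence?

Positions follow the repeating pattern AAABBB; grouping by letter gives 2 tracks.
Track A: -2, -6, -18, -54, -162, -486. Geometric with ratio 3.
Track B: 1, 3, 6, 10, 15, 21. Triangular numbers starting at T_1.
Position 13 falls in track A as its term 7, giving -1458.

-1458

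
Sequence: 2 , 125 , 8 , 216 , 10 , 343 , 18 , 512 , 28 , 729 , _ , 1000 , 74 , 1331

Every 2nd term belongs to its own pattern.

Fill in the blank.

Split by position mod 2 into 2 tracks.
Subsequence A: 2, 8, 10, 18, 28, ?, 74. Fibonacci-style (each term is the sum of the two before it).
Subsequence B: 125, 216, 343, 512, 729, 1000, 1331. Consecutive cubes n³ from n = 5.
The gap is subsequence A's term 6; the rule gives 46.

46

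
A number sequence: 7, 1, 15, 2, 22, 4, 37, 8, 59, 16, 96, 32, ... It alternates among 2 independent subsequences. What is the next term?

155

Taking every 2nd term gives 2 separate tracks.
Subsequence A = 7, 15, 22, 37, 59, 96: each term equals the sum of the previous two.
Subsequence B = 1, 2, 4, 8, 16, 32: a geometric progression (common ratio 2).
Term 13 comes from subsequence A (its 7th entry): 155.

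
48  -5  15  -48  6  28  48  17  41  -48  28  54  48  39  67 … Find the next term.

Split by position mod 3: positions 1, 4, 7, … form one track, and each other residue class forms its own.
Track A is 48, -48, 48, -48, 48, which is oscillating between 48 and -48.
Track B is -5, 6, 17, 28, 39, which is linear: a_n = -16 + 11·n.
Track C is 15, 28, 41, 54, 67, which is adding 13 each time.
Position 16 falls in track A as its term 6, giving -48.

-48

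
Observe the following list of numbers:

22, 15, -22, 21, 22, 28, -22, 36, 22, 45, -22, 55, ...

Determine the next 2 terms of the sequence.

Positions 1, 3, 5, … form one subsequence and positions 2, 4, 6, … form another.
Subsequence A is 22, -22, 22, -22, 22, -22, which is oscillating between 22 and -22.
Subsequence B is 15, 21, 28, 36, 45, 55, which is triangular numbers n(n+1)/2 for n = 5, 6, ….
Position 13 → subsequence A, term 7 = 22.
The 14th slot belongs to subsequence B; its 7th term is 66.

22, 66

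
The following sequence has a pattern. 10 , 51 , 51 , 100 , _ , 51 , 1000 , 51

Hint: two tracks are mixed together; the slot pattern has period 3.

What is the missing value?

51

Reading positions in blocks of 3 reveals the pattern ABB — 2 tracks woven together.
Track A: 10, 100, 1000. Powers of 10.
Track B: 51, 51, ?, 51, 51. Constant 51.
Filling track B at index 3 by its rule yields 51.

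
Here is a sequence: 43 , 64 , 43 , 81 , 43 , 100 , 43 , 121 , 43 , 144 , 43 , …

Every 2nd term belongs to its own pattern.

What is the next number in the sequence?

169

Split by position mod 2 into 2 tracks.
Track A = 43, 43, 43, 43, 43, 43: constant 43.
Track B = 64, 81, 100, 121, 144: perfect squares starting at 8².
Term 12 comes from track B (its 6th entry): 169.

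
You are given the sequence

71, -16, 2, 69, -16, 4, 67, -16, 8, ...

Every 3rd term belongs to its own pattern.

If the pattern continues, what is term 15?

Read the sequence 3 terms at a time; column i is its own pattern.
Stream A: 71, 69, 67 — subtracting 2 each time.
Stream B: -16, -16, -16 — the constant sequence -16.
Stream C: 2, 4, 8 — powers of 2.
Term 15 comes from stream C (its 5th entry): 32.

32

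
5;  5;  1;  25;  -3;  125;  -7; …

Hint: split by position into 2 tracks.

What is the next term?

Odd-indexed and even-indexed terms follow separate rules.
Stream A is 5, 1, -3, -7, which is arithmetic, step −4.
Stream B is 5, 25, 125, which is successive powers of 5.
The 8th slot belongs to stream B; its 4th term is 625.

625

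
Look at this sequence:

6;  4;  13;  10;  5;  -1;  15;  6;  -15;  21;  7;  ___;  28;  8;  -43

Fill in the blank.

-29

Taking every 3rd term gives 3 separate tracks.
Subsequence A = 6, 10, 15, 21, 28: triangular numbers n(n+1)/2 for n = 3, 4, ….
Subsequence B = 4, 5, 6, 7, 8: arithmetic, step +1.
Subsequence C = 13, -1, -15, ?, -43: linear: a_n = 27 − 14·n.
Filling subsequence C at index 4 by its rule yields -29.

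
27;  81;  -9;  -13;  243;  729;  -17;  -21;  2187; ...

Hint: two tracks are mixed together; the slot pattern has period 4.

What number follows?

The slot pattern repeats as AABB (period 4), so there are 2 interleaved tracks.
Stream A: 27, 81, 243, 729, 2187. Successive powers of 3.
Stream B: -9, -13, -17, -21. Arithmetic, step −4.
Position 10 → stream A, term 6 = 6561.

6561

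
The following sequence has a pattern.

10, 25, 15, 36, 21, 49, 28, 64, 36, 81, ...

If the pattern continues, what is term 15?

The terms cycle through 2 interleaved subsequences.
Subsequence A: 10, 15, 21, 28, 36. The triangular numbers T_4, T_5, ….
Subsequence B: 25, 36, 49, 64, 81. Consecutive squares n² from n = 5.
Term 15 comes from subsequence A (its 8th entry): 66.

66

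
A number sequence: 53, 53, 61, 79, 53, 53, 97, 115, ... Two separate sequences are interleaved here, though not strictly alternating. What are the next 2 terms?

53, 53

The slot pattern repeats as AABB (period 4), so there are 2 interleaved tracks.
Track A is 53, 53, 53, 53, which is always 53.
Track B is 61, 79, 97, 115, which is adding 18 each time.
Term 9 comes from track A (its 5th entry): 53.
Position 10 falls in track A as its term 6, giving 53.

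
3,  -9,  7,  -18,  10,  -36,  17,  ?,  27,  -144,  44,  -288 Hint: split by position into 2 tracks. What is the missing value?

Taking every 2nd term gives 2 separate tracks.
Stream A: 3, 7, 10, 17, 27, 44 (a Fibonacci-like recurrence a_n = a_{n-1} + a_{n-2}).
Stream B: -9, -18, -36, ?, -144, -288 (multiplying by 2 each time).
So the missing entry in stream B is -72.

-72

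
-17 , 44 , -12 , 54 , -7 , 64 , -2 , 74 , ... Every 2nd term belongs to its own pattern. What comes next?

3

Positions 1, 3, 5, … form one subsequence and positions 2, 4, 6, … form another.
Stream A: -17, -12, -7, -2 — linear: a_n = -22 + 5·n.
Stream B: 44, 54, 64, 74 — arithmetic, step +10.
Position 9 → stream A, term 5 = 3.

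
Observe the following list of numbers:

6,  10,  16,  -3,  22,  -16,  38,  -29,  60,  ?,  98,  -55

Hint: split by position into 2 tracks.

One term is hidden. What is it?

-42

Taking every 2nd term gives 2 separate tracks.
Track A: 6, 16, 22, 38, 60, 98. Each term equals the sum of the previous two.
Track B: 10, -3, -16, -29, ?, -55. Subtracting 13 each time.
Filling track B at index 5 by its rule yields -42.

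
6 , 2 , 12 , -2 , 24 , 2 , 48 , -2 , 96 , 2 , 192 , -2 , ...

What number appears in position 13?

384

Odd-indexed and even-indexed terms follow separate rules.
Track A = 6, 12, 24, 48, 96, 192: multiplying by 2 each time.
Track B = 2, -2, 2, -2, 2, -2: the oscillation 2·(−1)^(n+1).
Term 13 comes from track A (its 7th entry): 384.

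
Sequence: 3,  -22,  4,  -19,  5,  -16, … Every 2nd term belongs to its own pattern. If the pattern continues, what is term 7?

6

Taking every 2nd term gives 2 separate tracks.
Subsequence A: 3, 4, 5 — arithmetic with common difference +1.
Subsequence B: -22, -19, -16 — linear: a_n = -25 + 3·n.
Term 7 comes from subsequence A (its 4th entry): 6.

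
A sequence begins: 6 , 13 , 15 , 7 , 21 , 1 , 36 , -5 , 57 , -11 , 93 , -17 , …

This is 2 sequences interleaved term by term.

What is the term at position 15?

Split by position mod 2 into 2 tracks.
Track A: 6, 15, 21, 36, 57, 93 (a Fibonacci-like recurrence a_n = a_{n-1} + a_{n-2}).
Track B: 13, 7, 1, -5, -11, -17 (arithmetic, step −6).
Position 15 → track A, term 8 = 243.

243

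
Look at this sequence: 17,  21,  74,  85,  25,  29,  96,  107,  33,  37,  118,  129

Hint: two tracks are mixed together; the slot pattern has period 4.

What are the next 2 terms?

41, 45

Reading positions in blocks of 4 reveals the pattern AABB — 2 tracks woven together.
Stream A: 17, 21, 25, 29, 33, 37. Arithmetic with common difference +4.
Stream B: 74, 85, 96, 107, 118, 129. Adding 11 each time.
Position 13 falls in stream A as its term 7, giving 41.
Position 14 → stream A, term 8 = 45.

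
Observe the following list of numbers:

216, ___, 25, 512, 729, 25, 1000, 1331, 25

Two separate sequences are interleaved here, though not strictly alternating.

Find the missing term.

343

Positions follow the repeating pattern AAB; grouping by letter gives 2 tracks.
Subsequence A = 216, ?, 512, 729, 1000, 1331: consecutive cubes n³ from n = 6.
Subsequence B = 25, 25, 25: always 25.
The gap is subsequence A's term 2; the rule gives 343.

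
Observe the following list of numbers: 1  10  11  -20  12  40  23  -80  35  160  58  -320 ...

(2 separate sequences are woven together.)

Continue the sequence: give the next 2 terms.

93, 640

Positions 1, 3, 5, … form one subsequence and positions 2, 4, 6, … form another.
Track A: 1, 11, 12, 23, 35, 58 — a Fibonacci-like recurrence a_n = a_{n-1} + a_{n-2}.
Track B: 10, -20, 40, -80, 160, -320 — a geometric progression (common ratio -2).
Term 13 comes from track A (its 7th entry): 93.
The 14th slot belongs to track B; its 7th term is 640.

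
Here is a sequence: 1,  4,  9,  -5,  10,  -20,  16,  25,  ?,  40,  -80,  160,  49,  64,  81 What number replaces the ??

36

The slot pattern repeats as AAABBB (period 6), so there are 2 interleaved tracks.
Subsequence A is 1, 4, 9, 16, 25, ?, 49, 64, 81, which is perfect squares starting at 1².
Subsequence B is -5, 10, -20, 40, -80, 160, which is geometric, ×-2 each step.
The gap is subsequence A's term 6; the rule gives 36.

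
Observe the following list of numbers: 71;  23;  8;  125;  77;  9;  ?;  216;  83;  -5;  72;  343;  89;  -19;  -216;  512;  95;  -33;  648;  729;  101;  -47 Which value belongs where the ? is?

-24

Split by position mod 4: positions 1, 5, 9, … form one track, and each other residue class forms its own.
Track A is 71, 77, 83, 89, 95, 101, which is arithmetic with common difference +6.
Track B is 23, 9, -5, -19, -33, -47, which is arithmetic with common difference −14.
Track C is 8, ?, 72, -216, 648, which is a geometric progression (common ratio -3).
Track D is 125, 216, 343, 512, 729, which is perfect cubes starting at 5³.
Filling track C at index 2 by its rule yields -24.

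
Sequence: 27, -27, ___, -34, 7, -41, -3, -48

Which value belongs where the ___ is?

17

Split by position mod 2 into 2 tracks.
Track A: 27, ?, 7, -3 (subtracting 10 each time).
Track B: -27, -34, -41, -48 (arithmetic, step −7).
Filling track A at index 2 by its rule yields 17.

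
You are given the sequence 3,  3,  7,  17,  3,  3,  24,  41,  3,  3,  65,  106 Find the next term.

3

The slot pattern repeats as AABB (period 4), so there are 2 interleaved tracks.
Track A = 3, 3, 3, 3, 3, 3: the constant sequence 3.
Track B = 7, 17, 24, 41, 65, 106: a Fibonacci-like recurrence a_n = a_{n-1} + a_{n-2}.
Position 13 falls in track A as its term 7, giving 3.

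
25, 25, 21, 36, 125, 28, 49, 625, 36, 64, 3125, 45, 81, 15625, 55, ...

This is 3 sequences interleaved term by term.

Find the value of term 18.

66

Split by position mod 3: positions 1, 4, 7, … form one track, and each other residue class forms its own.
Subsequence A: 25, 36, 49, 64, 81. The squares 5², 6², 7², ….
Subsequence B: 25, 125, 625, 3125, 15625. Successive powers of 5.
Subsequence C: 21, 28, 36, 45, 55. Triangular numbers starting at T_6.
Position 18 → subsequence C, term 6 = 66.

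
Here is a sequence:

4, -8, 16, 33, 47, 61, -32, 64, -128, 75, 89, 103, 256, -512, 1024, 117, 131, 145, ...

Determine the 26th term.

Positions follow the repeating pattern AAABBB; grouping by letter gives 2 tracks.
Stream A = 4, -8, 16, -32, 64, -128, 256, -512, 1024: geometric, ×-2 each step.
Stream B = 33, 47, 61, 75, 89, 103, 117, 131, 145: arithmetic, step +14.
Position 26 → stream A, term 14 = -32768.

-32768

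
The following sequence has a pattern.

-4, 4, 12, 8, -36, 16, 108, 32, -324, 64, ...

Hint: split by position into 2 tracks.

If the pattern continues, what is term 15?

8748

Positions 1, 3, 5, … form one subsequence and positions 2, 4, 6, … form another.
Stream A: -4, 12, -36, 108, -324 — multiplying by -3 each time.
Stream B: 4, 8, 16, 32, 64 — powers of 2.
Position 15 falls in stream A as its term 8, giving 8748.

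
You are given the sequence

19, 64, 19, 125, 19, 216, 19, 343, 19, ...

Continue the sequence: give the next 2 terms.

512, 19

Positions 1, 3, 5, … form one subsequence and positions 2, 4, 6, … form another.
Track A: 19, 19, 19, 19, 19 (the constant sequence 19).
Track B: 64, 125, 216, 343 (the cubes 4³, 5³, 6³, …).
Position 10 → track B, term 5 = 512.
Position 11 falls in track A as its term 6, giving 19.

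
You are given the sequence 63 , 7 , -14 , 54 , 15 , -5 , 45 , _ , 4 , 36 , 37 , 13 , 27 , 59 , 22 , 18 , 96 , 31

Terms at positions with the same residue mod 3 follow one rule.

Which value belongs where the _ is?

Read the sequence 3 terms at a time; column i is its own pattern.
Track A = 63, 54, 45, 36, 27, 18: arithmetic, step −9.
Track B = 7, 15, ?, 37, 59, 96: each term equals the sum of the previous two.
Track C = -14, -5, 4, 13, 22, 31: adding 9 each time.
Track B's pattern makes the blank 22.

22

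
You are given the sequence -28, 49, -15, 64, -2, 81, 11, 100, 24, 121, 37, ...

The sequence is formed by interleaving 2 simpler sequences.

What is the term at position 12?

144

Odd-indexed and even-indexed terms follow separate rules.
Stream A: -28, -15, -2, 11, 24, 37 — linear: a_n = -41 + 13·n.
Stream B: 49, 64, 81, 100, 121 — perfect squares starting at 7².
Position 12 falls in stream B as its term 6, giving 144.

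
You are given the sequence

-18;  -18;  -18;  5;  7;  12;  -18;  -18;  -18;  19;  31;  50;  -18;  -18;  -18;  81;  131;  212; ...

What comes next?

The slot pattern repeats as AAABBB (period 6), so there are 2 interleaved tracks.
Subsequence A: -18, -18, -18, -18, -18, -18, -18, -18, -18. Always -18.
Subsequence B: 5, 7, 12, 19, 31, 50, 81, 131, 212. Fibonacci-style (each term is the sum of the two before it).
Term 19 comes from subsequence A (its 10th entry): -18.

-18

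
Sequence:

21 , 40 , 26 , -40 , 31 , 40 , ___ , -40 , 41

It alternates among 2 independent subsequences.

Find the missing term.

Odd-indexed and even-indexed terms follow separate rules.
Track A: 21, 26, 31, ?, 41 — adding 5 each time.
Track B: 40, -40, 40, -40 — oscillating between 40 and -40.
Track A's pattern makes the blank 36.

36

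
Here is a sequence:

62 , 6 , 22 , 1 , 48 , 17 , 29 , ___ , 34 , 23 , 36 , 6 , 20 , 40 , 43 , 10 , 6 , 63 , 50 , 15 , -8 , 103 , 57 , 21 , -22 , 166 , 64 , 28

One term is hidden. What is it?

The terms cycle through 4 interleaved subsequences.
Track A is 62, 48, 34, 20, 6, -8, -22, which is subtracting 14 each time.
Track B is 6, 17, 23, 40, 63, 103, 166, which is each term equals the sum of the previous two.
Track C is 22, 29, 36, 43, 50, 57, 64, which is arithmetic with common difference +7.
Track D is 1, ?, 6, 10, 15, 21, 28, which is the triangular numbers T_1, T_2, ….
So the missing entry in track D is 3.

3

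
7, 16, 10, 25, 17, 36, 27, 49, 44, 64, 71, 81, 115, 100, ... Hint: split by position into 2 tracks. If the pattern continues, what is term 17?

301

Taking every 2nd term gives 2 separate tracks.
Stream A: 7, 10, 17, 27, 44, 71, 115 (each term equals the sum of the previous two).
Stream B: 16, 25, 36, 49, 64, 81, 100 (consecutive squares n² from n = 4).
Position 17 falls in stream A as its term 9, giving 301.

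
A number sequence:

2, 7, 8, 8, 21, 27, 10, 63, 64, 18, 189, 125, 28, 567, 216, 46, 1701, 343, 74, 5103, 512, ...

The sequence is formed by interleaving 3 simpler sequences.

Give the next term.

120

Taking every 3rd term gives 3 separate tracks.
Track A = 2, 8, 10, 18, 28, 46, 74: a Fibonacci-like recurrence a_n = a_{n-1} + a_{n-2}.
Track B = 7, 21, 63, 189, 567, 1701, 5103: a geometric progression (common ratio 3).
Track C = 8, 27, 64, 125, 216, 343, 512: consecutive cubes n³ from n = 2.
Position 22 → track A, term 8 = 120.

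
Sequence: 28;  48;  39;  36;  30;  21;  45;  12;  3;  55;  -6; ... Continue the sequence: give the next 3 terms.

Positions follow the repeating pattern ABB; grouping by letter gives 2 tracks.
Track A = 28, 36, 45, 55: triangular numbers n(n+1)/2 for n = 7, 8, ….
Track B = 48, 39, 30, 21, 12, 3, -6: subtracting 9 each time.
Term 12 comes from track B (its 8th entry): -15.
The 13th slot belongs to track A; its 5th term is 66.
Term 14 comes from track B (its 9th entry): -24.

-15, 66, -24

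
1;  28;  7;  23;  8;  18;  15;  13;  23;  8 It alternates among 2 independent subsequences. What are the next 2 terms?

Split by position mod 2 into 2 tracks.
Subsequence A: 1, 7, 8, 15, 23 — each term equals the sum of the previous two.
Subsequence B: 28, 23, 18, 13, 8 — subtracting 5 each time.
Position 11 → subsequence A, term 6 = 38.
The 12th slot belongs to subsequence B; its 6th term is 3.

38, 3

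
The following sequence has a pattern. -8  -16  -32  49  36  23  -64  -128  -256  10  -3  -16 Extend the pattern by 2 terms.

-512, -1024

Positions follow the repeating pattern AAABBB; grouping by letter gives 2 tracks.
Track A is -8, -16, -32, -64, -128, -256, which is geometric with ratio 2.
Track B is 49, 36, 23, 10, -3, -16, which is linear: a_n = 62 − 13·n.
The 13th slot belongs to track A; its 7th term is -512.
Term 14 comes from track A (its 8th entry): -1024.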